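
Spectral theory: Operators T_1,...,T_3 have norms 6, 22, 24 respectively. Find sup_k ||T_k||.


By the Uniform Boundedness Principle, the supremum of norms is finite.
sup_k ||T_k|| = max(6, 22, 24) = 24

24


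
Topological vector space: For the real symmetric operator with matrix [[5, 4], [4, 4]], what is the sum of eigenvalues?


For a self-adjoint (symmetric) matrix, the eigenvalues are real.
The sum of eigenvalues equals the trace of the matrix.
trace = 5 + 4 = 9

9


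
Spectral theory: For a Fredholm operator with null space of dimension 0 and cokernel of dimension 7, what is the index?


The Fredholm index is defined as ind(T) = dim(ker T) - dim(coker T)
= 0 - 7
= -7

-7


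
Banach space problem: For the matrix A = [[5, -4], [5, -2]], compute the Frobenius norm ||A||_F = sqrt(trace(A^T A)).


||A||_F^2 = sum a_ij^2
= 5^2 + (-4)^2 + 5^2 + (-2)^2
= 25 + 16 + 25 + 4 = 70
||A||_F = sqrt(70) = 8.3666

8.3666


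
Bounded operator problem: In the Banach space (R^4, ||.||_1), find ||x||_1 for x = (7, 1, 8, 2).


The l^1 norm equals the sum of absolute values of all components.
||x||_1 = 7 + 1 + 8 + 2
= 18

18.0000


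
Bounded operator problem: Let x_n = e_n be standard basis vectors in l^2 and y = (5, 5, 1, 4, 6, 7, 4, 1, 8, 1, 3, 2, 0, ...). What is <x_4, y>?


x_4 = e_4 is the standard basis vector with 1 in position 4.
<x_4, y> = y_4 = 4
As n -> infinity, <x_n, y> -> 0, confirming weak convergence of (x_n) to 0.

4


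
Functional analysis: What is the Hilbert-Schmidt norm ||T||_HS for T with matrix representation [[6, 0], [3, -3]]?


The Hilbert-Schmidt norm is sqrt(sum of squares of all entries).
Sum of squares = 6^2 + 0^2 + 3^2 + (-3)^2
= 36 + 0 + 9 + 9 = 54
||T||_HS = sqrt(54) = 7.3485

7.3485


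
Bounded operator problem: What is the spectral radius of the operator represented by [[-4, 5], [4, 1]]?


For a 2x2 matrix, eigenvalues satisfy lambda^2 - (trace)*lambda + det = 0
trace = -4 + 1 = -3
det = -4*1 - 5*4 = -24
discriminant = (-3)^2 - 4*(-24) = 105
spectral radius = max |eigenvalue| = 6.6235

6.6235


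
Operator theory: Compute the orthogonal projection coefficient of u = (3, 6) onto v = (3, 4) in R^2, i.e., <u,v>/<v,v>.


Computing <u,v> = 3*3 + 6*4 = 33
Computing <v,v> = 3^2 + 4^2 = 25
Projection coefficient = 33/25 = 1.3200

1.3200


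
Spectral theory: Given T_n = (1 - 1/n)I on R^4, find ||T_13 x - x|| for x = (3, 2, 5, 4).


T_13 x - x = (1 - 1/13)x - x = -x/13
||x|| = sqrt(54) = 7.3485
||T_13 x - x|| = ||x||/13 = 7.3485/13 = 0.5653

0.5653


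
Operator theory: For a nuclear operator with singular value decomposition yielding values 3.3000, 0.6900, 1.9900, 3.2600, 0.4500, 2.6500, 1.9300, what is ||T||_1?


The nuclear norm is the sum of all singular values.
||T||_1 = 3.3000 + 0.6900 + 1.9900 + 3.2600 + 0.4500 + 2.6500 + 1.9300
= 14.2700

14.2700


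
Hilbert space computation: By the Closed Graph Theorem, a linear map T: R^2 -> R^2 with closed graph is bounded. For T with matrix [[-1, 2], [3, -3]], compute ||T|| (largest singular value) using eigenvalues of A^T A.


A^T A = [[10, -11], [-11, 13]]
trace(A^T A) = 23, det(A^T A) = 9
discriminant = 23^2 - 4*9 = 493
Largest eigenvalue of A^T A = (trace + sqrt(disc))/2 = 22.6018
||T|| = sqrt(22.6018) = 4.7541

4.7541


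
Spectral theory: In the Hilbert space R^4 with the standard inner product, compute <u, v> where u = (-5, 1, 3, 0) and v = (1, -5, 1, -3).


Computing the standard inner product <u, v> = sum u_i * v_i
= -5*1 + 1*-5 + 3*1 + 0*-3
= -5 + -5 + 3 + 0
= -7

-7


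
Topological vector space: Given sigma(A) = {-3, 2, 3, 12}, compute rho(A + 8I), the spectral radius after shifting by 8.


Spectrum of A + 8I = {5, 10, 11, 20}
Spectral radius = max |lambda| over the shifted spectrum
= max(5, 10, 11, 20) = 20

20


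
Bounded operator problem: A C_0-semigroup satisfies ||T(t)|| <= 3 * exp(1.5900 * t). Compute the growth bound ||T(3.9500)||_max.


||T(3.9500)|| <= 3 * exp(1.5900 * 3.9500)
= 3 * exp(6.2805)
= 3 * 534.0556
= 1602.1669

1602.1669


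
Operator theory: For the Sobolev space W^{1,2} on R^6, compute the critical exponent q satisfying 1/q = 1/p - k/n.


Using the Sobolev embedding formula: 1/q = 1/p - k/n
1/q = 1/2 - 1/6 = 1/3
q = 1/(1/3) = 3

3.0000


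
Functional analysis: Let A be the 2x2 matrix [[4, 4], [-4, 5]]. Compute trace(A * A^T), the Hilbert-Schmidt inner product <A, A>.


trace(A * A^T) = sum of squares of all entries
= 4^2 + 4^2 + (-4)^2 + 5^2
= 16 + 16 + 16 + 25
= 73

73


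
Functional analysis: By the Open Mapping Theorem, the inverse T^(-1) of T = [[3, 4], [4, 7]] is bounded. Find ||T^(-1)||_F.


det(T) = 3*7 - 4*4 = 5
T^(-1) = (1/5) * [[7, -4], [-4, 3]] = [[1.4000, -0.8000], [-0.8000, 0.6000]]
||T^(-1)||_F^2 = 1.4000^2 + (-0.8000)^2 + (-0.8000)^2 + 0.6000^2 = 3.6000
||T^(-1)||_F = sqrt(3.6000) = 1.8974

1.8974


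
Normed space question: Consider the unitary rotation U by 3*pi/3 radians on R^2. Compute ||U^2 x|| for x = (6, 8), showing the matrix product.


U is a rotation by theta = 3*pi/3
U^2 = rotation by 2*theta = 6*pi/3 = 0*pi/3 (mod 2*pi)
cos(0*pi/3) = 1.0000, sin(0*pi/3) = 0.0000
U^2 x = (1.0000 * 6 - 0.0000 * 8, 0.0000 * 6 + 1.0000 * 8)
= (6.0000, 8.0000)
||U^2 x|| = sqrt(6.0000^2 + 8.0000^2) = sqrt(100.0000) = 10.0000

10.0000


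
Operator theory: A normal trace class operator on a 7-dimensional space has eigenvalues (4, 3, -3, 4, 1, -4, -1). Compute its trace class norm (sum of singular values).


For a normal operator, singular values equal |eigenvalues|.
Trace norm = sum |lambda_i| = 4 + 3 + 3 + 4 + 1 + 4 + 1
= 20

20


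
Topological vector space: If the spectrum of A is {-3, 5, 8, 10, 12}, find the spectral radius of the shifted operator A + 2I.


Spectrum of A + 2I = {-1, 7, 10, 12, 14}
Spectral radius = max |lambda| over the shifted spectrum
= max(1, 7, 10, 12, 14) = 14

14


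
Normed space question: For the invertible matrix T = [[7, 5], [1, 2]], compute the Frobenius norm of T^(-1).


det(T) = 7*2 - 5*1 = 9
T^(-1) = (1/9) * [[2, -5], [-1, 7]] = [[0.2222, -0.5556], [-0.1111, 0.7778]]
||T^(-1)||_F^2 = 0.2222^2 + (-0.5556)^2 + (-0.1111)^2 + 0.7778^2 = 0.9753
||T^(-1)||_F = sqrt(0.9753) = 0.9876

0.9876


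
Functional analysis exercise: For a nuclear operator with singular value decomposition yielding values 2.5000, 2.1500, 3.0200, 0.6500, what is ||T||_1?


The nuclear norm is the sum of all singular values.
||T||_1 = 2.5000 + 2.1500 + 3.0200 + 0.6500
= 8.3200

8.3200


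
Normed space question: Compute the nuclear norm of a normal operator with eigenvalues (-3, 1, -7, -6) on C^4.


For a normal operator, singular values equal |eigenvalues|.
Trace norm = sum |lambda_i| = 3 + 1 + 7 + 6
= 17

17


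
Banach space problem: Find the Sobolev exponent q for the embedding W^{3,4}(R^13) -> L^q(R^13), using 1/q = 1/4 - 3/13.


Using the Sobolev embedding formula: 1/q = 1/p - k/n
1/q = 1/4 - 3/13 = 1/52
q = 1/(1/52) = 52

52.0000


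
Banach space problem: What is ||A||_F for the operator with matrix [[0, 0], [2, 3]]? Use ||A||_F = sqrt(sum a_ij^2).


||A||_F^2 = sum a_ij^2
= 0^2 + 0^2 + 2^2 + 3^2
= 0 + 0 + 4 + 9 = 13
||A||_F = sqrt(13) = 3.6056

3.6056


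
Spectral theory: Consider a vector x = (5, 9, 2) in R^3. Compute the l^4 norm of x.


The l^4 norm = (sum |x_i|^4)^(1/4)
Sum of 4th powers = 625 + 6561 + 16 = 7202
||x||_4 = (7202)^(1/4) = 9.2122

9.2122


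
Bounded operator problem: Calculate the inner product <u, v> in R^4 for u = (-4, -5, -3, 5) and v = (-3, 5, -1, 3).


Computing the standard inner product <u, v> = sum u_i * v_i
= -4*-3 + -5*5 + -3*-1 + 5*3
= 12 + -25 + 3 + 15
= 5

5


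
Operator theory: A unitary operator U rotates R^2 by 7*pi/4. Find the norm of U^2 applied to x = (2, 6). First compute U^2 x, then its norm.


U is a rotation by theta = 7*pi/4
U^2 = rotation by 2*theta = 14*pi/4 = 6*pi/4 (mod 2*pi)
cos(6*pi/4) = 0.0000, sin(6*pi/4) = -1.0000
U^2 x = (0.0000 * 2 - -1.0000 * 6, -1.0000 * 2 + 0.0000 * 6)
= (6.0000, -2.0000)
||U^2 x|| = sqrt(6.0000^2 + (-2.0000)^2) = sqrt(40.0000) = 6.3246

6.3246


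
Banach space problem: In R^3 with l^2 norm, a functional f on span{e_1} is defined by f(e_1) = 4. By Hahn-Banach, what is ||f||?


The norm of f is given by ||f|| = sup_{||x||=1} |f(x)|.
On span{e_1}, ||e_1|| = 1, so ||f|| = |f(e_1)| / ||e_1||
= |4| / 1 = 4.0000

4.0000


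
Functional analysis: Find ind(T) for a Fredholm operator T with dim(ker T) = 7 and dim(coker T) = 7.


The Fredholm index is defined as ind(T) = dim(ker T) - dim(coker T)
= 7 - 7
= 0

0


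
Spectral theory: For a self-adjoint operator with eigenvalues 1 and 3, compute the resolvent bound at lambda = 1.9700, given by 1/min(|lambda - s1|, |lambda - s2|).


dist(1.9700, {1, 3}) = min(|1.9700 - 1|, |1.9700 - 3|)
= min(0.9700, 1.0300) = 0.9700
Resolvent bound = 1/0.9700 = 1.0309

1.0309


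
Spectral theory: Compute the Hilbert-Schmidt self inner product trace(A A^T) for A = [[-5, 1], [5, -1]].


trace(A * A^T) = sum of squares of all entries
= (-5)^2 + 1^2 + 5^2 + (-1)^2
= 25 + 1 + 25 + 1
= 52

52


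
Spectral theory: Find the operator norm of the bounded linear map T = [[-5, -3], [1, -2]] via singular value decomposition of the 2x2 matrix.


A^T A = [[26, 13], [13, 13]]
trace(A^T A) = 39, det(A^T A) = 169
discriminant = 39^2 - 4*169 = 845
Largest eigenvalue of A^T A = (trace + sqrt(disc))/2 = 34.0344
||T|| = sqrt(34.0344) = 5.8339

5.8339


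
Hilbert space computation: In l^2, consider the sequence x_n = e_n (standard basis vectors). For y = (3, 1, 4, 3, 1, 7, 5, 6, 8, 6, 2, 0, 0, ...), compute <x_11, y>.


x_11 = e_11 is the standard basis vector with 1 in position 11.
<x_11, y> = y_11 = 2
As n -> infinity, <x_n, y> -> 0, confirming weak convergence of (x_n) to 0.

2


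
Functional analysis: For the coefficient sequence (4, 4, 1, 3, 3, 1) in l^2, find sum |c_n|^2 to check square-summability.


sum |c_n|^2 = 4^2 + 4^2 + 1^2 + 3^2 + 3^2 + 1^2
= 16 + 16 + 1 + 9 + 9 + 1
= 52

52


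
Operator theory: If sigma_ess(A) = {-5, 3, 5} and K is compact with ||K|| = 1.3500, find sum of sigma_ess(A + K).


By Weyl's theorem, the essential spectrum is invariant under compact perturbations.
sigma_ess(A + K) = sigma_ess(A) = {-5, 3, 5}
Sum = -5 + 3 + 5 = 3

3


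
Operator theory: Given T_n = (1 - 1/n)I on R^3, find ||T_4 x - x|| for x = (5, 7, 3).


T_4 x - x = (1 - 1/4)x - x = -x/4
||x|| = sqrt(83) = 9.1104
||T_4 x - x|| = ||x||/4 = 9.1104/4 = 2.2776

2.2776


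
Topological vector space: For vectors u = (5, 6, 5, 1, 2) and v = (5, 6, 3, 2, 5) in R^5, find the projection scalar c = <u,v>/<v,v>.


Computing <u,v> = 5*5 + 6*6 + 5*3 + 1*2 + 2*5 = 88
Computing <v,v> = 5^2 + 6^2 + 3^2 + 2^2 + 5^2 = 99
Projection coefficient = 88/99 = 0.8889

0.8889


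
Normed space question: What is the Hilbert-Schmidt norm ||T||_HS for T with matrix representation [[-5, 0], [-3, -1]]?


The Hilbert-Schmidt norm is sqrt(sum of squares of all entries).
Sum of squares = (-5)^2 + 0^2 + (-3)^2 + (-1)^2
= 25 + 0 + 9 + 1 = 35
||T||_HS = sqrt(35) = 5.9161

5.9161


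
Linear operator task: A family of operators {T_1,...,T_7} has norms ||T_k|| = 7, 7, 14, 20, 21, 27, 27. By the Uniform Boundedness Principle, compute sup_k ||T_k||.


By the Uniform Boundedness Principle, the supremum of norms is finite.
sup_k ||T_k|| = max(7, 7, 14, 20, 21, 27, 27) = 27

27


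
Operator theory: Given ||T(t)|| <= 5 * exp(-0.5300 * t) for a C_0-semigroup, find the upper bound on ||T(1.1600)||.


||T(1.1600)|| <= 5 * exp(-0.5300 * 1.1600)
= 5 * exp(-0.6148)
= 5 * 0.5407
= 2.7037

2.7037


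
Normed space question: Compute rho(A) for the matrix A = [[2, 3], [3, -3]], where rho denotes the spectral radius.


For a 2x2 matrix, eigenvalues satisfy lambda^2 - (trace)*lambda + det = 0
trace = 2 + -3 = -1
det = 2*-3 - 3*3 = -15
discriminant = (-1)^2 - 4*(-15) = 61
spectral radius = max |eigenvalue| = 4.4051

4.4051


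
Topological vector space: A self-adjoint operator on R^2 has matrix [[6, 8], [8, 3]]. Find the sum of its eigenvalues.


For a self-adjoint (symmetric) matrix, the eigenvalues are real.
The sum of eigenvalues equals the trace of the matrix.
trace = 6 + 3 = 9

9


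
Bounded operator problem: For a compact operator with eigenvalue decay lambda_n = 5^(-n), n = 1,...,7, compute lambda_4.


The eigenvalue formula gives lambda_4 = 1/5^4
= 1/625
= 0.0016

0.0016


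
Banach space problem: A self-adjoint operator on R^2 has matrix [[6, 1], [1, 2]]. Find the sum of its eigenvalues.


For a self-adjoint (symmetric) matrix, the eigenvalues are real.
The sum of eigenvalues equals the trace of the matrix.
trace = 6 + 2 = 8

8


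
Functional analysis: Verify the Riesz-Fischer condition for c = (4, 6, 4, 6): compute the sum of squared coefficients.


sum |c_n|^2 = 4^2 + 6^2 + 4^2 + 6^2
= 16 + 36 + 16 + 36
= 104

104


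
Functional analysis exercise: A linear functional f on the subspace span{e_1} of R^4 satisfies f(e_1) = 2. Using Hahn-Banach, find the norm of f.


The norm of f is given by ||f|| = sup_{||x||=1} |f(x)|.
On span{e_1}, ||e_1|| = 1, so ||f|| = |f(e_1)| / ||e_1||
= |2| / 1 = 2.0000

2.0000


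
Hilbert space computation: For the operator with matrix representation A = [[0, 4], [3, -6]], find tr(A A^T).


trace(A * A^T) = sum of squares of all entries
= 0^2 + 4^2 + 3^2 + (-6)^2
= 0 + 16 + 9 + 36
= 61

61


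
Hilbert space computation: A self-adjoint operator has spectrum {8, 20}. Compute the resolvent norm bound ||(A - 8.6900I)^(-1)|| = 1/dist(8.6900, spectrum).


dist(8.6900, {8, 20}) = min(|8.6900 - 8|, |8.6900 - 20|)
= min(0.6900, 11.3100) = 0.6900
Resolvent bound = 1/0.6900 = 1.4493

1.4493


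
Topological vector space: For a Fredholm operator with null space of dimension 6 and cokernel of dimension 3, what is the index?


The Fredholm index is defined as ind(T) = dim(ker T) - dim(coker T)
= 6 - 3
= 3

3


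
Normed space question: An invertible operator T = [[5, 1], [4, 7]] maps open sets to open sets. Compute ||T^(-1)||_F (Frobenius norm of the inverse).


det(T) = 5*7 - 1*4 = 31
T^(-1) = (1/31) * [[7, -1], [-4, 5]] = [[0.2258, -0.0323], [-0.1290, 0.1613]]
||T^(-1)||_F^2 = 0.2258^2 + (-0.0323)^2 + (-0.1290)^2 + 0.1613^2 = 0.0947
||T^(-1)||_F = sqrt(0.0947) = 0.3077

0.3077


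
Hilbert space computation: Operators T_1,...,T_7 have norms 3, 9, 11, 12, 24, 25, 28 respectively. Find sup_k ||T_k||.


By the Uniform Boundedness Principle, the supremum of norms is finite.
sup_k ||T_k|| = max(3, 9, 11, 12, 24, 25, 28) = 28

28


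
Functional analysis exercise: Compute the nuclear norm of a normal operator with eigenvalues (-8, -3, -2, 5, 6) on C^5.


For a normal operator, singular values equal |eigenvalues|.
Trace norm = sum |lambda_i| = 8 + 3 + 2 + 5 + 6
= 24

24


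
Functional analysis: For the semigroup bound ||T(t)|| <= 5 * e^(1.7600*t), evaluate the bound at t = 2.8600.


||T(2.8600)|| <= 5 * exp(1.7600 * 2.8600)
= 5 * exp(5.0336)
= 5 * 153.4846
= 767.4228

767.4228


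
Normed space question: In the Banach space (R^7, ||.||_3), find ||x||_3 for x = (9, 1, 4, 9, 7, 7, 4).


The l^3 norm = (sum |x_i|^3)^(1/3)
Sum of 3th powers = 729 + 1 + 64 + 729 + 343 + 343 + 64 = 2273
||x||_3 = (2273)^(1/3) = 13.1482

13.1482


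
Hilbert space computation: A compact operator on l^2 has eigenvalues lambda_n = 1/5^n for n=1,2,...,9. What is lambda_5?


The eigenvalue formula gives lambda_5 = 1/5^5
= 1/3125
= 3.2000e-04

3.2000e-04


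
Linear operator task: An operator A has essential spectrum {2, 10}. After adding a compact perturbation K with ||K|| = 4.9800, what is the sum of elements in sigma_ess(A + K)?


By Weyl's theorem, the essential spectrum is invariant under compact perturbations.
sigma_ess(A + K) = sigma_ess(A) = {2, 10}
Sum = 2 + 10 = 12

12


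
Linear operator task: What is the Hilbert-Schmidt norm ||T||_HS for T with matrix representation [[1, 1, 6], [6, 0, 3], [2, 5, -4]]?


The Hilbert-Schmidt norm is sqrt(sum of squares of all entries).
Sum of squares = 1^2 + 1^2 + 6^2 + 6^2 + 0^2 + 3^2 + 2^2 + 5^2 + (-4)^2
= 1 + 1 + 36 + 36 + 0 + 9 + 4 + 25 + 16 = 128
||T||_HS = sqrt(128) = 11.3137

11.3137


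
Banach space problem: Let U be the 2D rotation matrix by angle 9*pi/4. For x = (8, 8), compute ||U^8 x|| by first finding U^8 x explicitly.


U is a rotation by theta = 9*pi/4
U^8 = rotation by 8*theta = 72*pi/4 = 0*pi/4 (mod 2*pi)
cos(0*pi/4) = 1.0000, sin(0*pi/4) = 0.0000
U^8 x = (1.0000 * 8 - 0.0000 * 8, 0.0000 * 8 + 1.0000 * 8)
= (8.0000, 8.0000)
||U^8 x|| = sqrt(8.0000^2 + 8.0000^2) = sqrt(128.0000) = 11.3137

11.3137


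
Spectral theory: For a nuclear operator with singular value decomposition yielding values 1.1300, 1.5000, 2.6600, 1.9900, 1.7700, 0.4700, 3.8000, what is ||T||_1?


The nuclear norm is the sum of all singular values.
||T||_1 = 1.1300 + 1.5000 + 2.6600 + 1.9900 + 1.7700 + 0.4700 + 3.8000
= 13.3200

13.3200


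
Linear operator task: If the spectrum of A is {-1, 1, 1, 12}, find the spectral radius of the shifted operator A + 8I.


Spectrum of A + 8I = {7, 9, 9, 20}
Spectral radius = max |lambda| over the shifted spectrum
= max(7, 9, 9, 20) = 20

20


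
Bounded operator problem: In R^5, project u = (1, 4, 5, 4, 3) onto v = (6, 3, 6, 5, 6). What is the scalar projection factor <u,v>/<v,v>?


Computing <u,v> = 1*6 + 4*3 + 5*6 + 4*5 + 3*6 = 86
Computing <v,v> = 6^2 + 3^2 + 6^2 + 5^2 + 6^2 = 142
Projection coefficient = 86/142 = 0.6056

0.6056


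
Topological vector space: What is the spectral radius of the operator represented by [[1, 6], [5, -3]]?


For a 2x2 matrix, eigenvalues satisfy lambda^2 - (trace)*lambda + det = 0
trace = 1 + -3 = -2
det = 1*-3 - 6*5 = -33
discriminant = (-2)^2 - 4*(-33) = 136
spectral radius = max |eigenvalue| = 6.8310

6.8310


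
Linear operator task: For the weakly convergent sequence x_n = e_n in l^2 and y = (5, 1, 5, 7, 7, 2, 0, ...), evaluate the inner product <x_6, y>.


x_6 = e_6 is the standard basis vector with 1 in position 6.
<x_6, y> = y_6 = 2
As n -> infinity, <x_n, y> -> 0, confirming weak convergence of (x_n) to 0.

2


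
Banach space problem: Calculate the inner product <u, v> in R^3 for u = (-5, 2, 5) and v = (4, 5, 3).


Computing the standard inner product <u, v> = sum u_i * v_i
= -5*4 + 2*5 + 5*3
= -20 + 10 + 15
= 5

5


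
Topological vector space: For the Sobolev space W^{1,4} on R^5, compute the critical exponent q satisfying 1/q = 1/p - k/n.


Using the Sobolev embedding formula: 1/q = 1/p - k/n
1/q = 1/4 - 1/5 = 1/20
q = 1/(1/20) = 20

20.0000


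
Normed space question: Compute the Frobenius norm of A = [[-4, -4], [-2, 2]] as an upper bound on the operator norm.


||A||_F^2 = sum a_ij^2
= (-4)^2 + (-4)^2 + (-2)^2 + 2^2
= 16 + 16 + 4 + 4 = 40
||A||_F = sqrt(40) = 6.3246

6.3246


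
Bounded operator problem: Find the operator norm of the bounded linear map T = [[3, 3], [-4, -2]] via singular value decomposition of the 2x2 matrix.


A^T A = [[25, 17], [17, 13]]
trace(A^T A) = 38, det(A^T A) = 36
discriminant = 38^2 - 4*36 = 1300
Largest eigenvalue of A^T A = (trace + sqrt(disc))/2 = 37.0278
||T|| = sqrt(37.0278) = 6.0850

6.0850


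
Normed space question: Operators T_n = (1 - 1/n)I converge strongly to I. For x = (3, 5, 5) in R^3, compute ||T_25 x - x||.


T_25 x - x = (1 - 1/25)x - x = -x/25
||x|| = sqrt(59) = 7.6811
||T_25 x - x|| = ||x||/25 = 7.6811/25 = 0.3072

0.3072


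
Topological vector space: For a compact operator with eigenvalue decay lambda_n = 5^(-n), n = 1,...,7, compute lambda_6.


The eigenvalue formula gives lambda_6 = 1/5^6
= 1/15625
= 6.4000e-05

6.4000e-05


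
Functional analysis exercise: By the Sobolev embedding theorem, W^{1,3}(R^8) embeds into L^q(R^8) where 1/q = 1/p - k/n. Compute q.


Using the Sobolev embedding formula: 1/q = 1/p - k/n
1/q = 1/3 - 1/8 = 5/24
q = 1/(5/24) = 24/5 = 4.8000

4.8000


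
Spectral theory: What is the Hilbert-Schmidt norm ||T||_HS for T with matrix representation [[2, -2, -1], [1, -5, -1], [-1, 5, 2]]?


The Hilbert-Schmidt norm is sqrt(sum of squares of all entries).
Sum of squares = 2^2 + (-2)^2 + (-1)^2 + 1^2 + (-5)^2 + (-1)^2 + (-1)^2 + 5^2 + 2^2
= 4 + 4 + 1 + 1 + 25 + 1 + 1 + 25 + 4 = 66
||T||_HS = sqrt(66) = 8.1240

8.1240


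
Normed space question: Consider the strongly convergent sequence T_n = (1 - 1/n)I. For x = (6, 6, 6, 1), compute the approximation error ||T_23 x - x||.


T_23 x - x = (1 - 1/23)x - x = -x/23
||x|| = sqrt(109) = 10.4403
||T_23 x - x|| = ||x||/23 = 10.4403/23 = 0.4539

0.4539


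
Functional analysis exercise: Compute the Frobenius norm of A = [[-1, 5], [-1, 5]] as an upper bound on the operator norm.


||A||_F^2 = sum a_ij^2
= (-1)^2 + 5^2 + (-1)^2 + 5^2
= 1 + 25 + 1 + 25 = 52
||A||_F = sqrt(52) = 7.2111

7.2111


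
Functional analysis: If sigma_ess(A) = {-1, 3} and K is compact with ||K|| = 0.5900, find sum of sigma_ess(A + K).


By Weyl's theorem, the essential spectrum is invariant under compact perturbations.
sigma_ess(A + K) = sigma_ess(A) = {-1, 3}
Sum = -1 + 3 = 2

2


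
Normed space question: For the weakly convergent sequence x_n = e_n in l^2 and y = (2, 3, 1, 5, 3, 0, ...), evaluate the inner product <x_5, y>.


x_5 = e_5 is the standard basis vector with 1 in position 5.
<x_5, y> = y_5 = 3
As n -> infinity, <x_n, y> -> 0, confirming weak convergence of (x_n) to 0.

3


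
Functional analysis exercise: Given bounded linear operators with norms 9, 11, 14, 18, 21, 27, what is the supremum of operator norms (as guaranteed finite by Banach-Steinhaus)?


By the Uniform Boundedness Principle, the supremum of norms is finite.
sup_k ||T_k|| = max(9, 11, 14, 18, 21, 27) = 27

27


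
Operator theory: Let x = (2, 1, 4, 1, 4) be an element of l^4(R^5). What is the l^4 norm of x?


The l^4 norm = (sum |x_i|^4)^(1/4)
Sum of 4th powers = 16 + 1 + 256 + 1 + 256 = 530
||x||_4 = (530)^(1/4) = 4.7981

4.7981


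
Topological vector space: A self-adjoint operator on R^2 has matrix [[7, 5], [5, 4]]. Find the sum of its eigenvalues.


For a self-adjoint (symmetric) matrix, the eigenvalues are real.
The sum of eigenvalues equals the trace of the matrix.
trace = 7 + 4 = 11

11


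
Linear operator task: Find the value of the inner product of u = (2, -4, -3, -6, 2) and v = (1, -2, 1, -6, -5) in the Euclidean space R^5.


Computing the standard inner product <u, v> = sum u_i * v_i
= 2*1 + -4*-2 + -3*1 + -6*-6 + 2*-5
= 2 + 8 + -3 + 36 + -10
= 33

33


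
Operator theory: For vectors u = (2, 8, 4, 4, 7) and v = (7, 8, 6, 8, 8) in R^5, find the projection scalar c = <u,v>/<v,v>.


Computing <u,v> = 2*7 + 8*8 + 4*6 + 4*8 + 7*8 = 190
Computing <v,v> = 7^2 + 8^2 + 6^2 + 8^2 + 8^2 = 277
Projection coefficient = 190/277 = 0.6859

0.6859


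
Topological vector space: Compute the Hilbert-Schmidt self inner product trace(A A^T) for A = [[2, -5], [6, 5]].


trace(A * A^T) = sum of squares of all entries
= 2^2 + (-5)^2 + 6^2 + 5^2
= 4 + 25 + 36 + 25
= 90

90


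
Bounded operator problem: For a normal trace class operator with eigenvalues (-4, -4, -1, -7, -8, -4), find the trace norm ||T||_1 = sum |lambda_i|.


For a normal operator, singular values equal |eigenvalues|.
Trace norm = sum |lambda_i| = 4 + 4 + 1 + 7 + 8 + 4
= 28

28


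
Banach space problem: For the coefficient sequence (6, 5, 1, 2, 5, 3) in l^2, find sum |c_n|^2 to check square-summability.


sum |c_n|^2 = 6^2 + 5^2 + 1^2 + 2^2 + 5^2 + 3^2
= 36 + 25 + 1 + 4 + 25 + 9
= 100

100


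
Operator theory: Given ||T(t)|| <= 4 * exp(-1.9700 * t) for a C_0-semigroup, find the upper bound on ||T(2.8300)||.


||T(2.8300)|| <= 4 * exp(-1.9700 * 2.8300)
= 4 * exp(-5.5751)
= 4 * 0.0038
= 0.0152

0.0152


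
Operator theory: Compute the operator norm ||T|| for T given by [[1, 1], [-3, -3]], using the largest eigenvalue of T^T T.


A^T A = [[10, 10], [10, 10]]
trace(A^T A) = 20, det(A^T A) = 0
discriminant = 20^2 - 4*0 = 400
Largest eigenvalue of A^T A = (trace + sqrt(disc))/2 = 20.0000
||T|| = sqrt(20.0000) = 4.4721

4.4721


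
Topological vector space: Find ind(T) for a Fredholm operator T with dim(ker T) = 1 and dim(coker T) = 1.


The Fredholm index is defined as ind(T) = dim(ker T) - dim(coker T)
= 1 - 1
= 0

0


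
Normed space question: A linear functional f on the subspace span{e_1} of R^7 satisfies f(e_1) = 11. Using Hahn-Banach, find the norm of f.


The norm of f is given by ||f|| = sup_{||x||=1} |f(x)|.
On span{e_1}, ||e_1|| = 1, so ||f|| = |f(e_1)| / ||e_1||
= |11| / 1 = 11.0000

11.0000


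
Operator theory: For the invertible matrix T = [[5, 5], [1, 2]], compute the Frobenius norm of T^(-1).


det(T) = 5*2 - 5*1 = 5
T^(-1) = (1/5) * [[2, -5], [-1, 5]] = [[0.4000, -1.0000], [-0.2000, 1.0000]]
||T^(-1)||_F^2 = 0.4000^2 + (-1.0000)^2 + (-0.2000)^2 + 1.0000^2 = 2.2000
||T^(-1)||_F = sqrt(2.2000) = 1.4832

1.4832


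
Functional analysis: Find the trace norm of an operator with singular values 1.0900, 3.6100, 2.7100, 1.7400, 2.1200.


The nuclear norm is the sum of all singular values.
||T||_1 = 1.0900 + 3.6100 + 2.7100 + 1.7400 + 2.1200
= 11.2700

11.2700


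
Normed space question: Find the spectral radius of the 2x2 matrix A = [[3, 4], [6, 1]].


For a 2x2 matrix, eigenvalues satisfy lambda^2 - (trace)*lambda + det = 0
trace = 3 + 1 = 4
det = 3*1 - 4*6 = -21
discriminant = 4^2 - 4*(-21) = 100
spectral radius = max |eigenvalue| = 7.0000

7.0000


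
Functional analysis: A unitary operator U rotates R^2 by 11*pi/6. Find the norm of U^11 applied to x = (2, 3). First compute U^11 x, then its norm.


U is a rotation by theta = 11*pi/6
U^11 = rotation by 11*theta = 121*pi/6 = 1*pi/6 (mod 2*pi)
cos(1*pi/6) = 0.8660, sin(1*pi/6) = 0.5000
U^11 x = (0.8660 * 2 - 0.5000 * 3, 0.5000 * 2 + 0.8660 * 3)
= (0.2321, 3.5981)
||U^11 x|| = sqrt(0.2321^2 + 3.5981^2) = sqrt(13.0000) = 3.6056

3.6056


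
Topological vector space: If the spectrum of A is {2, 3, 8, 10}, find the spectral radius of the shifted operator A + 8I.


Spectrum of A + 8I = {10, 11, 16, 18}
Spectral radius = max |lambda| over the shifted spectrum
= max(10, 11, 16, 18) = 18

18


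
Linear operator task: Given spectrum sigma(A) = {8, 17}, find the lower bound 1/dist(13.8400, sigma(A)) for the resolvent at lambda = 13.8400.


dist(13.8400, {8, 17}) = min(|13.8400 - 8|, |13.8400 - 17|)
= min(5.8400, 3.1600) = 3.1600
Resolvent bound = 1/3.1600 = 0.3165

0.3165


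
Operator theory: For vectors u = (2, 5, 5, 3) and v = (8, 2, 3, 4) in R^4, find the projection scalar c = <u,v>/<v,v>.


Computing <u,v> = 2*8 + 5*2 + 5*3 + 3*4 = 53
Computing <v,v> = 8^2 + 2^2 + 3^2 + 4^2 = 93
Projection coefficient = 53/93 = 0.5699

0.5699


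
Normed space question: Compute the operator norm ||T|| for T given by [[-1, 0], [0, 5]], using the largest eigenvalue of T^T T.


A^T A = [[1, 0], [0, 25]]
trace(A^T A) = 26, det(A^T A) = 25
discriminant = 26^2 - 4*25 = 576
Largest eigenvalue of A^T A = (trace + sqrt(disc))/2 = 25.0000
||T|| = sqrt(25.0000) = 5.0000

5.0000


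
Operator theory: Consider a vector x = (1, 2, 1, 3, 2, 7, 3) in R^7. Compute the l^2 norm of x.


The l^2 norm = (sum |x_i|^2)^(1/2)
Sum of 2th powers = 1 + 4 + 1 + 9 + 4 + 49 + 9 = 77
||x||_2 = (77)^(1/2) = 8.7750

8.7750


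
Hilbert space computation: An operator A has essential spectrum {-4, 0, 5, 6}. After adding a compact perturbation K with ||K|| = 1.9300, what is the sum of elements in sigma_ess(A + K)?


By Weyl's theorem, the essential spectrum is invariant under compact perturbations.
sigma_ess(A + K) = sigma_ess(A) = {-4, 0, 5, 6}
Sum = -4 + 0 + 5 + 6 = 7

7


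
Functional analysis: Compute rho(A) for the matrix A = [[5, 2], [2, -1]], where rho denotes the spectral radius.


For a 2x2 matrix, eigenvalues satisfy lambda^2 - (trace)*lambda + det = 0
trace = 5 + -1 = 4
det = 5*-1 - 2*2 = -9
discriminant = 4^2 - 4*(-9) = 52
spectral radius = max |eigenvalue| = 5.6056

5.6056


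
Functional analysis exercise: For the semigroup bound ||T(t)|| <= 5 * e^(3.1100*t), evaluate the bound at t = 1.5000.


||T(1.5000)|| <= 5 * exp(3.1100 * 1.5000)
= 5 * exp(4.6650)
= 5 * 106.1656
= 530.8279

530.8279


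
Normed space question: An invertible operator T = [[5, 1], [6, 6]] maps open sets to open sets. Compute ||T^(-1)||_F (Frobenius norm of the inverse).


det(T) = 5*6 - 1*6 = 24
T^(-1) = (1/24) * [[6, -1], [-6, 5]] = [[0.2500, -0.0417], [-0.2500, 0.2083]]
||T^(-1)||_F^2 = 0.2500^2 + (-0.0417)^2 + (-0.2500)^2 + 0.2083^2 = 0.1701
||T^(-1)||_F = sqrt(0.1701) = 0.4125

0.4125


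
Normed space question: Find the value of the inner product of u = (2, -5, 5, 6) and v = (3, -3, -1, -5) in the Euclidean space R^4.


Computing the standard inner product <u, v> = sum u_i * v_i
= 2*3 + -5*-3 + 5*-1 + 6*-5
= 6 + 15 + -5 + -30
= -14

-14


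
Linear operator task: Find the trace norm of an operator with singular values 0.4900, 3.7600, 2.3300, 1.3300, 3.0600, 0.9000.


The nuclear norm is the sum of all singular values.
||T||_1 = 0.4900 + 3.7600 + 2.3300 + 1.3300 + 3.0600 + 0.9000
= 11.8700

11.8700


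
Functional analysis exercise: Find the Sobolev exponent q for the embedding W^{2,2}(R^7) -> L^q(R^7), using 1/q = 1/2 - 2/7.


Using the Sobolev embedding formula: 1/q = 1/p - k/n
1/q = 1/2 - 2/7 = 3/14
q = 1/(3/14) = 14/3 = 4.6667

4.6667


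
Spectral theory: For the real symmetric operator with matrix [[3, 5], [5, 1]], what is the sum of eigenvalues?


For a self-adjoint (symmetric) matrix, the eigenvalues are real.
The sum of eigenvalues equals the trace of the matrix.
trace = 3 + 1 = 4

4


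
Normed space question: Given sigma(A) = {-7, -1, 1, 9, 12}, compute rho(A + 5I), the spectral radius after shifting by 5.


Spectrum of A + 5I = {-2, 4, 6, 14, 17}
Spectral radius = max |lambda| over the shifted spectrum
= max(2, 4, 6, 14, 17) = 17

17


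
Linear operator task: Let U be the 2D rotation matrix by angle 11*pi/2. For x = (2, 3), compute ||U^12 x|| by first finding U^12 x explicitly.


U is a rotation by theta = 11*pi/2
U^12 = rotation by 12*theta = 132*pi/2 = 0*pi/2 (mod 2*pi)
cos(0*pi/2) = 1.0000, sin(0*pi/2) = 0.0000
U^12 x = (1.0000 * 2 - 0.0000 * 3, 0.0000 * 2 + 1.0000 * 3)
= (2.0000, 3.0000)
||U^12 x|| = sqrt(2.0000^2 + 3.0000^2) = sqrt(13.0000) = 3.6056

3.6056


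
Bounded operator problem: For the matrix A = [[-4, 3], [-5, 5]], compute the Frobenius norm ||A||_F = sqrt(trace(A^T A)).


||A||_F^2 = sum a_ij^2
= (-4)^2 + 3^2 + (-5)^2 + 5^2
= 16 + 9 + 25 + 25 = 75
||A||_F = sqrt(75) = 8.6603

8.6603


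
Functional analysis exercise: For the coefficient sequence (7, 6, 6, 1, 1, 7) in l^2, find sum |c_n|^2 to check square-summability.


sum |c_n|^2 = 7^2 + 6^2 + 6^2 + 1^2 + 1^2 + 7^2
= 49 + 36 + 36 + 1 + 1 + 49
= 172

172


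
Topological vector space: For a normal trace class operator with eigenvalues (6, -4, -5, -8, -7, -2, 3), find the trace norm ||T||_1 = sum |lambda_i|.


For a normal operator, singular values equal |eigenvalues|.
Trace norm = sum |lambda_i| = 6 + 4 + 5 + 8 + 7 + 2 + 3
= 35

35


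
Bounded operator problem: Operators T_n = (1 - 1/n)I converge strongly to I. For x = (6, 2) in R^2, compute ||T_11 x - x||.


T_11 x - x = (1 - 1/11)x - x = -x/11
||x|| = sqrt(40) = 6.3246
||T_11 x - x|| = ||x||/11 = 6.3246/11 = 0.5750

0.5750


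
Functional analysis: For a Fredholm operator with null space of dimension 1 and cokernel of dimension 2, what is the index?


The Fredholm index is defined as ind(T) = dim(ker T) - dim(coker T)
= 1 - 2
= -1

-1


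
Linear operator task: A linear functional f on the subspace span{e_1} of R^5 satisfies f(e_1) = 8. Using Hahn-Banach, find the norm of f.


The norm of f is given by ||f|| = sup_{||x||=1} |f(x)|.
On span{e_1}, ||e_1|| = 1, so ||f|| = |f(e_1)| / ||e_1||
= |8| / 1 = 8.0000

8.0000


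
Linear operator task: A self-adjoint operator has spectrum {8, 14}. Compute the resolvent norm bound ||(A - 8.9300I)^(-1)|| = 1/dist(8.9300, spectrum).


dist(8.9300, {8, 14}) = min(|8.9300 - 8|, |8.9300 - 14|)
= min(0.9300, 5.0700) = 0.9300
Resolvent bound = 1/0.9300 = 1.0753

1.0753


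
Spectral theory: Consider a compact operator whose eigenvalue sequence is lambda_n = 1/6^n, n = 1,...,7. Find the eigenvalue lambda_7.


The eigenvalue formula gives lambda_7 = 1/6^7
= 1/279936
= 3.5722e-06

3.5722e-06


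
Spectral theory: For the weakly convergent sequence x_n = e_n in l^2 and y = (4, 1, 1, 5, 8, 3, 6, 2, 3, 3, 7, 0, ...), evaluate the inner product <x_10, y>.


x_10 = e_10 is the standard basis vector with 1 in position 10.
<x_10, y> = y_10 = 3
As n -> infinity, <x_n, y> -> 0, confirming weak convergence of (x_n) to 0.

3


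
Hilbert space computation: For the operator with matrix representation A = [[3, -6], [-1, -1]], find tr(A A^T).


trace(A * A^T) = sum of squares of all entries
= 3^2 + (-6)^2 + (-1)^2 + (-1)^2
= 9 + 36 + 1 + 1
= 47

47


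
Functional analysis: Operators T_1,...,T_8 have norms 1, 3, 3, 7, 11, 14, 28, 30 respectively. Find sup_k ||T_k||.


By the Uniform Boundedness Principle, the supremum of norms is finite.
sup_k ||T_k|| = max(1, 3, 3, 7, 11, 14, 28, 30) = 30

30


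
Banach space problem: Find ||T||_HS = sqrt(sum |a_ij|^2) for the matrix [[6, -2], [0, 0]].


The Hilbert-Schmidt norm is sqrt(sum of squares of all entries).
Sum of squares = 6^2 + (-2)^2 + 0^2 + 0^2
= 36 + 4 + 0 + 0 = 40
||T||_HS = sqrt(40) = 6.3246

6.3246


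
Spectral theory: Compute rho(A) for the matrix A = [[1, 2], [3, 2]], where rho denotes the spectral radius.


For a 2x2 matrix, eigenvalues satisfy lambda^2 - (trace)*lambda + det = 0
trace = 1 + 2 = 3
det = 1*2 - 2*3 = -4
discriminant = 3^2 - 4*(-4) = 25
spectral radius = max |eigenvalue| = 4.0000

4.0000


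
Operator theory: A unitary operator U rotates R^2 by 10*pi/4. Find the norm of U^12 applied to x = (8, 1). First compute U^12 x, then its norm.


U is a rotation by theta = 10*pi/4
U^12 = rotation by 12*theta = 120*pi/4 = 0*pi/4 (mod 2*pi)
cos(0*pi/4) = 1.0000, sin(0*pi/4) = 0.0000
U^12 x = (1.0000 * 8 - 0.0000 * 1, 0.0000 * 8 + 1.0000 * 1)
= (8.0000, 1.0000)
||U^12 x|| = sqrt(8.0000^2 + 1.0000^2) = sqrt(65.0000) = 8.0623

8.0623


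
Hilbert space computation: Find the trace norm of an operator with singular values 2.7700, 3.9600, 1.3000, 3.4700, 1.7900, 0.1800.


The nuclear norm is the sum of all singular values.
||T||_1 = 2.7700 + 3.9600 + 1.3000 + 3.4700 + 1.7900 + 0.1800
= 13.4700

13.4700


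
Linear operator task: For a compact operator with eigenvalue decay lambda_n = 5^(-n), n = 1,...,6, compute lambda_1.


The eigenvalue formula gives lambda_1 = 1/5^1
= 1/5
= 0.2000

0.2000


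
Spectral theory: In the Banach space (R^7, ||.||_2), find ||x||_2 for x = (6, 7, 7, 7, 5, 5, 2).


The l^2 norm = (sum |x_i|^2)^(1/2)
Sum of 2th powers = 36 + 49 + 49 + 49 + 25 + 25 + 4 = 237
||x||_2 = (237)^(1/2) = 15.3948

15.3948


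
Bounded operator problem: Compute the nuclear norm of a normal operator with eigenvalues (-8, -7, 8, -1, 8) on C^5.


For a normal operator, singular values equal |eigenvalues|.
Trace norm = sum |lambda_i| = 8 + 7 + 8 + 1 + 8
= 32

32


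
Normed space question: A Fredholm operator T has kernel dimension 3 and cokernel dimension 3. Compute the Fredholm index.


The Fredholm index is defined as ind(T) = dim(ker T) - dim(coker T)
= 3 - 3
= 0

0


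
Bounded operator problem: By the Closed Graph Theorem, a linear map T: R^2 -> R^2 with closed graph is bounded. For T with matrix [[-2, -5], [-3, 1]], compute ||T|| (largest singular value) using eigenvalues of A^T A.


A^T A = [[13, 7], [7, 26]]
trace(A^T A) = 39, det(A^T A) = 289
discriminant = 39^2 - 4*289 = 365
Largest eigenvalue of A^T A = (trace + sqrt(disc))/2 = 29.0525
||T|| = sqrt(29.0525) = 5.3900

5.3900


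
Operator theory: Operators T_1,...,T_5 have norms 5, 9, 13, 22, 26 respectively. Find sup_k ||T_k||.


By the Uniform Boundedness Principle, the supremum of norms is finite.
sup_k ||T_k|| = max(5, 9, 13, 22, 26) = 26

26


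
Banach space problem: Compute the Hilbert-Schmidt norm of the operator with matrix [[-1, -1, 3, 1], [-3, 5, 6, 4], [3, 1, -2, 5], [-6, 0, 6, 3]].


The Hilbert-Schmidt norm is sqrt(sum of squares of all entries).
Sum of squares = (-1)^2 + (-1)^2 + 3^2 + 1^2 + (-3)^2 + 5^2 + 6^2 + 4^2 + 3^2 + 1^2 + (-2)^2 + 5^2 + (-6)^2 + 0^2 + 6^2 + 3^2
= 1 + 1 + 9 + 1 + 9 + 25 + 36 + 16 + 9 + 1 + 4 + 25 + 36 + 0 + 36 + 9 = 218
||T||_HS = sqrt(218) = 14.7648

14.7648


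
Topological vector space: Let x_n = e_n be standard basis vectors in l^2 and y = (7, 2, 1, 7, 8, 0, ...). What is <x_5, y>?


x_5 = e_5 is the standard basis vector with 1 in position 5.
<x_5, y> = y_5 = 8
As n -> infinity, <x_n, y> -> 0, confirming weak convergence of (x_n) to 0.

8


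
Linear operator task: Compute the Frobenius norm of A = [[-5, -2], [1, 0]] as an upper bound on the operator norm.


||A||_F^2 = sum a_ij^2
= (-5)^2 + (-2)^2 + 1^2 + 0^2
= 25 + 4 + 1 + 0 = 30
||A||_F = sqrt(30) = 5.4772

5.4772


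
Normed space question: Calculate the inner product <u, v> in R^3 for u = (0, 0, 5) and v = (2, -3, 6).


Computing the standard inner product <u, v> = sum u_i * v_i
= 0*2 + 0*-3 + 5*6
= 0 + 0 + 30
= 30

30


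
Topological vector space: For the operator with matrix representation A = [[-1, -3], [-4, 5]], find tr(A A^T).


trace(A * A^T) = sum of squares of all entries
= (-1)^2 + (-3)^2 + (-4)^2 + 5^2
= 1 + 9 + 16 + 25
= 51

51


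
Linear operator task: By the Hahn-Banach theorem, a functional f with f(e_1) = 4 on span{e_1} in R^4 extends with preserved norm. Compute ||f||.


The norm of f is given by ||f|| = sup_{||x||=1} |f(x)|.
On span{e_1}, ||e_1|| = 1, so ||f|| = |f(e_1)| / ||e_1||
= |4| / 1 = 4.0000

4.0000


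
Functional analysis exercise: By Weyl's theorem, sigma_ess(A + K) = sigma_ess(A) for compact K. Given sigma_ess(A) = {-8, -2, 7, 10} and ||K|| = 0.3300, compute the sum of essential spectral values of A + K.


By Weyl's theorem, the essential spectrum is invariant under compact perturbations.
sigma_ess(A + K) = sigma_ess(A) = {-8, -2, 7, 10}
Sum = -8 + -2 + 7 + 10 = 7

7


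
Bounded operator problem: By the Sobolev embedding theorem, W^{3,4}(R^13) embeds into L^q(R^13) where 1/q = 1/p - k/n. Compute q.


Using the Sobolev embedding formula: 1/q = 1/p - k/n
1/q = 1/4 - 3/13 = 1/52
q = 1/(1/52) = 52

52.0000


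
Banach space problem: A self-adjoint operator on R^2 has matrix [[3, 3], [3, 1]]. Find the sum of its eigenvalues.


For a self-adjoint (symmetric) matrix, the eigenvalues are real.
The sum of eigenvalues equals the trace of the matrix.
trace = 3 + 1 = 4

4


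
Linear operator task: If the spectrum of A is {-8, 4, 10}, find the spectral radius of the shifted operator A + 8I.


Spectrum of A + 8I = {0, 12, 18}
Spectral radius = max |lambda| over the shifted spectrum
= max(0, 12, 18) = 18

18


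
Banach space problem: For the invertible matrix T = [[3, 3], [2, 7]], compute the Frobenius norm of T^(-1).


det(T) = 3*7 - 3*2 = 15
T^(-1) = (1/15) * [[7, -3], [-2, 3]] = [[0.4667, -0.2000], [-0.1333, 0.2000]]
||T^(-1)||_F^2 = 0.4667^2 + (-0.2000)^2 + (-0.1333)^2 + 0.2000^2 = 0.3156
||T^(-1)||_F = sqrt(0.3156) = 0.5617

0.5617


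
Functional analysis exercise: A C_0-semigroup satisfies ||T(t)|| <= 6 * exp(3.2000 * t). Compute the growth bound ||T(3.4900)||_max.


||T(3.4900)|| <= 6 * exp(3.2000 * 3.4900)
= 6 * exp(11.1680)
= 6 * 70827.3143
= 424963.8856

424963.8856


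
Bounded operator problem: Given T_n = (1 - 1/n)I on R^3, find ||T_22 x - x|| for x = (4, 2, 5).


T_22 x - x = (1 - 1/22)x - x = -x/22
||x|| = sqrt(45) = 6.7082
||T_22 x - x|| = ||x||/22 = 6.7082/22 = 0.3049

0.3049
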